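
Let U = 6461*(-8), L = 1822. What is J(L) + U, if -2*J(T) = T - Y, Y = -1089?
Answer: -106287/2 ≈ -53144.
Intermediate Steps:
U = -51688
J(T) = -1089/2 - T/2 (J(T) = -(T - 1*(-1089))/2 = -(T + 1089)/2 = -(1089 + T)/2 = -1089/2 - T/2)
J(L) + U = (-1089/2 - ½*1822) - 51688 = (-1089/2 - 911) - 51688 = -2911/2 - 51688 = -106287/2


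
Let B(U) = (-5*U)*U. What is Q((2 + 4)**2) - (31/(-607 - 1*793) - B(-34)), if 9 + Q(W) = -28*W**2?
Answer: -58907769/1400 ≈ -42077.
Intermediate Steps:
B(U) = -5*U**2
Q(W) = -9 - 28*W**2
Q((2 + 4)**2) - (31/(-607 - 1*793) - B(-34)) = (-9 - 28*(2 + 4)**4) - (31/(-607 - 1*793) - (-5)*(-34)**2) = (-9 - 28*(6**2)**2) - (31/(-607 - 793) - (-5)*1156) = (-9 - 28*36**2) - (31/(-1400) - 1*(-5780)) = (-9 - 28*1296) - (31*(-1/1400) + 5780) = (-9 - 36288) - (-31/1400 + 5780) = -36297 - 1*8091969/1400 = -36297 - 8091969/1400 = -58907769/1400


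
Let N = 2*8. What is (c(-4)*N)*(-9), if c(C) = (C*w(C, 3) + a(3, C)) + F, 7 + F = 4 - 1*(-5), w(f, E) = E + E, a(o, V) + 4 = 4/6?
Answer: 3648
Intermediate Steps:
N = 16
a(o, V) = -10/3 (a(o, V) = -4 + 4/6 = -4 + 4*(⅙) = -4 + ⅔ = -10/3)
w(f, E) = 2*E
F = 2 (F = -7 + (4 - 1*(-5)) = -7 + (4 + 5) = -7 + 9 = 2)
c(C) = -4/3 + 6*C (c(C) = (C*(2*3) - 10/3) + 2 = (C*6 - 10/3) + 2 = (6*C - 10/3) + 2 = (-10/3 + 6*C) + 2 = -4/3 + 6*C)
(c(-4)*N)*(-9) = ((-4/3 + 6*(-4))*16)*(-9) = ((-4/3 - 24)*16)*(-9) = -76/3*16*(-9) = -1216/3*(-9) = 3648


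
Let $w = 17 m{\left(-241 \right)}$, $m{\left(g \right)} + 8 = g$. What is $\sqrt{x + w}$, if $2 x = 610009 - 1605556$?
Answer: $\frac{3 i \sqrt{223114}}{2} \approx 708.52 i$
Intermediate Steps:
$m{\left(g \right)} = -8 + g$
$w = -4233$ ($w = 17 \left(-8 - 241\right) = 17 \left(-249\right) = -4233$)
$x = - \frac{995547}{2}$ ($x = \frac{610009 - 1605556}{2} = \frac{1}{2} \left(-995547\right) = - \frac{995547}{2} \approx -4.9777 \cdot 10^{5}$)
$\sqrt{x + w} = \sqrt{- \frac{995547}{2} - 4233} = \sqrt{- \frac{1004013}{2}} = \frac{3 i \sqrt{223114}}{2}$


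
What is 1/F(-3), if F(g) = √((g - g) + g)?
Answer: -I*√3/3 ≈ -0.57735*I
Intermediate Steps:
F(g) = √g (F(g) = √(0 + g) = √g)
1/F(-3) = 1/(√(-3)) = 1/(I*√3) = -I*√3/3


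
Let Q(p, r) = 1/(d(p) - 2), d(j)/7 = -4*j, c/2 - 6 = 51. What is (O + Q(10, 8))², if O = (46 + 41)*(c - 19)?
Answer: 5432297671441/79524 ≈ 6.8310e+7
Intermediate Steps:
c = 114 (c = 12 + 2*51 = 12 + 102 = 114)
d(j) = -28*j (d(j) = 7*(-4*j) = -28*j)
Q(p, r) = 1/(-2 - 28*p) (Q(p, r) = 1/(-28*p - 2) = 1/(-2 - 28*p))
O = 8265 (O = (46 + 41)*(114 - 19) = 87*95 = 8265)
(O + Q(10, 8))² = (8265 - 1/(2 + 28*10))² = (8265 - 1/(2 + 280))² = (8265 - 1/282)² = (2330729/282)² = 5432297671441/79524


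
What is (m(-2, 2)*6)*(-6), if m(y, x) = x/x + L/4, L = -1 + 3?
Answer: -54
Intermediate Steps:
L = 2
m(y, x) = 3/2 (m(y, x) = x/x + 2/4 = 1 + 2*(1/4) = 1 + 1/2 = 3/2)
(m(-2, 2)*6)*(-6) = ((3/2)*6)*(-6) = 9*(-6) = -54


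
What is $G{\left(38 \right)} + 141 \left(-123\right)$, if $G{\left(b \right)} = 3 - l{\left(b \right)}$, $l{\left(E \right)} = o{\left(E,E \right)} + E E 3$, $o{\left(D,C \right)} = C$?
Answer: $-21710$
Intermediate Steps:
$l{\left(E \right)} = E + 3 E^{2}$ ($l{\left(E \right)} = E + E E 3 = E + E^{2} \cdot 3 = E + 3 E^{2}$)
$G{\left(b \right)} = 3 - b \left(1 + 3 b\right)$
$G{\left(38 \right)} + 141 \left(-123\right) = \left(3 - 38 - 3 \cdot 38^{2}\right) + 141 \left(-123\right) = \left(3 - 38 - 4332\right) - 17343 = -4367 - 17343 = -21710$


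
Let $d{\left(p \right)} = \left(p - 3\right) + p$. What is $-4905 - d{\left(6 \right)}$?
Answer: $-4914$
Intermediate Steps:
$d{\left(p \right)} = -3 + 2 p$ ($d{\left(p \right)} = \left(-3 + p\right) + p = -3 + 2 p$)
$-4905 - d{\left(6 \right)} = -4905 - \left(-3 + 2 \cdot 6\right) = -4905 - \left(-3 + 12\right) = -4905 - 9 = -4914$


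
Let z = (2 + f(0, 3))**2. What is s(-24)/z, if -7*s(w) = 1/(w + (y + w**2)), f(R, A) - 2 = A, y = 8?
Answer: -1/192080 ≈ -5.2062e-6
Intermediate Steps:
f(R, A) = 2 + A
z = 49 (z = (2 + (2 + 3))**2 = (2 + 5)**2 = 7**2 = 49)
s(w) = -1/(7*(8 + w + w**2)) (s(w) = -1/(7*(w + (8 + w**2))) = -1/(7*(8 + w + w**2)))
s(-24)/z = -1/(56 + 7*(-24) + 7*(-24)**2)/49 = -1/(56 - 168 + 7*576)*(1/49) = -1/(56 - 168 + 4032)*(1/49) = -1/3920*(1/49) = -1*1/3920*(1/49) = -1/3920*1/49 = -1/192080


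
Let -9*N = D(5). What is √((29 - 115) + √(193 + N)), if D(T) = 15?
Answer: √(-774 + 3*√1722)/3 ≈ 8.4951*I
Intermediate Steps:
N = -5/3 (N = -⅑*15 = -5/3 ≈ -1.6667)
√((29 - 115) + √(193 + N)) = √((29 - 115) + √(193 - 5/3)) = √(-86 + √(574/3)) = √(-86 + √1722/3)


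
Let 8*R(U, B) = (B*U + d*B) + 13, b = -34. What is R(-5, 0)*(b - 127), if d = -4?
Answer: -2093/8 ≈ -261.63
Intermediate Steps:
R(U, B) = 13/8 - B/2 + B*U/8 (R(U, B) = ((B*U - 4*B) + 13)/8 = ((-4*B + B*U) + 13)/8 = (13 - 4*B + B*U)/8 = 13/8 - B/2 + B*U/8)
R(-5, 0)*(b - 127) = (13/8 - ½*0 + (⅛)*0*(-5))*(-34 - 127) = (13/8 + 0 + 0)*(-161) = (13/8)*(-161) = -2093/8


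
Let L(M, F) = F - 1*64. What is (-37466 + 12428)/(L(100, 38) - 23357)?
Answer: 25038/23383 ≈ 1.0708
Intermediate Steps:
L(M, F) = -64 + F (L(M, F) = F - 64 = -64 + F)
(-37466 + 12428)/(L(100, 38) - 23357) = (-37466 + 12428)/((-64 + 38) - 23357) = -25038/(-26 - 23357) = -25038/(-23383) = -25038*(-1/23383) = 25038/23383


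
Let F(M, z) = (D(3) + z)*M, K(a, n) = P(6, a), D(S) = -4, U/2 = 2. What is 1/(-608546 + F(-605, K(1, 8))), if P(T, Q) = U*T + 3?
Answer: -1/622461 ≈ -1.6065e-6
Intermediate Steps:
U = 4 (U = 2*2 = 4)
P(T, Q) = 3 + 4*T (P(T, Q) = 4*T + 3 = 3 + 4*T)
K(a, n) = 27 (K(a, n) = 3 + 4*6 = 3 + 24 = 27)
F(M, z) = M*(-4 + z) (F(M, z) = (-4 + z)*M = M*(-4 + z))
1/(-608546 + F(-605, K(1, 8))) = 1/(-608546 - 605*(-4 + 27)) = 1/(-608546 - 605*23) = 1/(-608546 - 13915) = 1/(-622461) = -1/622461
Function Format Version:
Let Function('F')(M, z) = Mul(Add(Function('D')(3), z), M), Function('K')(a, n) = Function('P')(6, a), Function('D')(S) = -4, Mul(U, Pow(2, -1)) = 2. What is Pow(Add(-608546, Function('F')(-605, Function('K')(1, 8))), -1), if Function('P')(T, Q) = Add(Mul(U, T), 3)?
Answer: Rational(-1, 622461) ≈ -1.6065e-6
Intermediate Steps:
U = 4 (U = Mul(2, 2) = 4)
Function('P')(T, Q) = Add(3, Mul(4, T)) (Function('P')(T, Q) = Add(Mul(4, T), 3) = Add(3, Mul(4, T)))
Function('K')(a, n) = 27 (Function('K')(a, n) = Add(3, Mul(4, 6)) = Add(3, 24) = 27)
Function('F')(M, z) = Mul(M, Add(-4, z)) (Function('F')(M, z) = Mul(Add(-4, z), M) = Mul(M, Add(-4, z)))
Pow(Add(-608546, Function('F')(-605, Function('K')(1, 8))), -1) = Pow(Add(-608546, Mul(-605, Add(-4, 27))), -1) = Pow(Add(-608546, Mul(-605, 23)), -1) = Pow(Add(-608546, -13915), -1) = Pow(-622461, -1) = Rational(-1, 622461)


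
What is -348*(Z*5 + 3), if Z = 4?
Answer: -8004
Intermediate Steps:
-348*(Z*5 + 3) = -348*(4*5 + 3) = -348*(20 + 3) = -348*23 = -8004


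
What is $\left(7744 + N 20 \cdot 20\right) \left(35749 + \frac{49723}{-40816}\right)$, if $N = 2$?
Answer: $\frac{779149500174}{2551} \approx 3.0543 \cdot 10^{8}$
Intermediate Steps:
$\left(7744 + N 20 \cdot 20\right) \left(35749 + \frac{49723}{-40816}\right) = \left(7744 + 2 \cdot 20 \cdot 20\right) \left(35749 + \frac{49723}{-40816}\right) = \left(7744 + 40 \cdot 20\right) \left(35749 + 49723 \left(- \frac{1}{40816}\right)\right) = \left(7744 + 800\right) \left(35749 - \frac{49723}{40816}\right) = 8544 \cdot \frac{1459081461}{40816} = \frac{779149500174}{2551}$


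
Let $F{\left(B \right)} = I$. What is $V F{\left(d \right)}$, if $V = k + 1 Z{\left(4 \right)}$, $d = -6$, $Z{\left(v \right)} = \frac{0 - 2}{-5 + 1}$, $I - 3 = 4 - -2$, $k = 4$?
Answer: $\frac{81}{2} \approx 40.5$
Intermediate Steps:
$I = 9$ ($I = 3 + \left(4 - -2\right) = 3 + \left(4 + 2\right) = 3 + 6 = 9$)
$Z{\left(v \right)} = \frac{1}{2}$ ($Z{\left(v \right)} = - \frac{2}{-4} = \left(-2\right) \left(- \frac{1}{4}\right) = \frac{1}{2}$)
$F{\left(B \right)} = 9$
$V = \frac{9}{2}$ ($V = 4 + 1 \cdot \frac{1}{2} = 4 + \frac{1}{2} = \frac{9}{2} \approx 4.5$)
$V F{\left(d \right)} = \frac{9}{2} \cdot 9 = \frac{81}{2}$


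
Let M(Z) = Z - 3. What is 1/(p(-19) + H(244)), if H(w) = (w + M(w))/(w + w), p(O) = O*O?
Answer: 488/176653 ≈ 0.0027625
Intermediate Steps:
p(O) = O²
M(Z) = -3 + Z
H(w) = (-3 + 2*w)/(2*w) (H(w) = (w + (-3 + w))/(w + w) = (-3 + 2*w)/((2*w)) = (-3 + 2*w)*(1/(2*w)) = (-3 + 2*w)/(2*w))
1/(p(-19) + H(244)) = 1/((-19)² + (-3/2 + 244)/244) = 1/(361 + (1/244)*(485/2)) = 1/(361 + 485/488) = 1/(176653/488) = 488/176653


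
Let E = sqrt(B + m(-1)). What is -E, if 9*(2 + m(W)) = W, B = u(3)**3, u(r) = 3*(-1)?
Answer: -I*sqrt(262)/3 ≈ -5.3955*I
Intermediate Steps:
u(r) = -3
B = -27 (B = (-3)**3 = -27)
m(W) = -2 + W/9
E = I*sqrt(262)/3 (E = sqrt(-27 + (-2 + (1/9)*(-1))) = sqrt(-27 + (-2 - 1/9)) = sqrt(-27 - 19/9) = sqrt(-262/9) = I*sqrt(262)/3 ≈ 5.3955*I)
-E = -I*sqrt(262)/3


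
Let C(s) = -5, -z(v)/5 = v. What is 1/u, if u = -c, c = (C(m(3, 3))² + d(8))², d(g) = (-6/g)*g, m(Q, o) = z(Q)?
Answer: -1/361 ≈ -0.0027701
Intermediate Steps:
z(v) = -5*v
m(Q, o) = -5*Q
d(g) = -6
c = 361 (c = ((-5)² - 6)² = (25 - 6)² = 19² = 361)
u = -361 (u = -1*361 = -361)
1/u = 1/(-361) = -1/361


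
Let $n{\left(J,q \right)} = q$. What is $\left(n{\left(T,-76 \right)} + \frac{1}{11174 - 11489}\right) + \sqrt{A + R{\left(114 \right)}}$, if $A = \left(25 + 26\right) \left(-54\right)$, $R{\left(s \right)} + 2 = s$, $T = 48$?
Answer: $- \frac{23941}{315} + i \sqrt{2642} \approx -76.003 + 51.4 i$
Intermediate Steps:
$R{\left(s \right)} = -2 + s$
$A = -2754$ ($A = 51 \left(-54\right) = -2754$)
$\left(n{\left(T,-76 \right)} + \frac{1}{11174 - 11489}\right) + \sqrt{A + R{\left(114 \right)}} = \left(-76 + \frac{1}{11174 - 11489}\right) + \sqrt{-2754 + \left(-2 + 114\right)} = \left(-76 + \frac{1}{11174 - 11489}\right) + \sqrt{-2754 + 112} = \left(-76 + \frac{1}{-315}\right) + \sqrt{-2642} = \left(-76 - \frac{1}{315}\right) + i \sqrt{2642} = - \frac{23941}{315} + i \sqrt{2642}$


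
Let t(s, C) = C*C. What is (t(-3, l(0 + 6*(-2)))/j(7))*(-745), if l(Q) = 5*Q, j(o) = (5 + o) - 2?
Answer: -268200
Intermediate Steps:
j(o) = 3 + o
t(s, C) = C**2
(t(-3, l(0 + 6*(-2)))/j(7))*(-745) = ((5*(0 + 6*(-2)))**2/(3 + 7))*(-745) = ((5*(0 - 12))**2/10)*(-745) = ((5*(-12))**2*(1/10))*(-745) = ((-60)**2*(1/10))*(-745) = (3600*(1/10))*(-745) = 360*(-745) = -268200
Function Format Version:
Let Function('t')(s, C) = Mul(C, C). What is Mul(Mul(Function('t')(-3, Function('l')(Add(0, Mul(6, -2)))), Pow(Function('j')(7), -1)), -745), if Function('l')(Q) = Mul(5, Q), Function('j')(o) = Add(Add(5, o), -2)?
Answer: -268200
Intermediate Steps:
Function('j')(o) = Add(3, o)
Function('t')(s, C) = Pow(C, 2)
Mul(Mul(Function('t')(-3, Function('l')(Add(0, Mul(6, -2)))), Pow(Function('j')(7), -1)), -745) = Mul(Mul(Pow(Mul(5, Add(0, Mul(6, -2))), 2), Pow(Add(3, 7), -1)), -745) = Mul(Mul(Pow(Mul(5, Add(0, -12)), 2), Pow(10, -1)), -745) = Mul(Mul(Pow(Mul(5, -12), 2), Rational(1, 10)), -745) = Mul(Mul(Pow(-60, 2), Rational(1, 10)), -745) = Mul(Mul(3600, Rational(1, 10)), -745) = Mul(360, -745) = -268200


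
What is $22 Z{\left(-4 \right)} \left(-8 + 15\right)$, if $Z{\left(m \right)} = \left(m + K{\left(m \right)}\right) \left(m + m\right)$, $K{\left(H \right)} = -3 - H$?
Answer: $3696$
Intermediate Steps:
$Z{\left(m \right)} = - 6 m$ ($Z{\left(m \right)} = \left(m - \left(3 + m\right)\right) \left(m + m\right) = - 3 \cdot 2 m = - 6 m$)
$22 Z{\left(-4 \right)} \left(-8 + 15\right) = 22 \left(\left(-6\right) \left(-4\right)\right) \left(-8 + 15\right) = 22 \cdot 24 \cdot 7 = 528 \cdot 7 = 3696$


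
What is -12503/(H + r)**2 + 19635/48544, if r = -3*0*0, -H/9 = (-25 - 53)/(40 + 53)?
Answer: -145549904573/664518816 ≈ -219.03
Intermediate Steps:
H = 234/31 (H = -9*(-25 - 53)/(40 + 53) = -(-702)/93 = -9*(-26/31) = 234/31 ≈ 7.5484)
r = 0 (r = 0*0 = 0)
-12503/(H + r)**2 + 19635/48544 = -12503/(234/31 + 0)**2 + 19635/48544 = -12503/((234/31)**2) + 19635*(1/48544) = -12503/54756/961 + 19635/48544 = -12503*961/54756 + 19635/48544 = -12015383/54756 + 19635/48544 = -145549904573/664518816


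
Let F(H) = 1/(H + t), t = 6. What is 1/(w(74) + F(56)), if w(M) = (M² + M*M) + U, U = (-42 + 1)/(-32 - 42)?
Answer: 1147/12562598 ≈ 9.1303e-5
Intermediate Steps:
F(H) = 1/(6 + H) (F(H) = 1/(H + 6) = 1/(6 + H))
U = 41/74 (U = -41/(-74) = -41*(-1/74) = 41/74 ≈ 0.55405)
w(M) = 41/74 + 2*M² (w(M) = (M² + M*M) + 41/74 = (M² + M²) + 41/74 = 2*M² + 41/74 = 41/74 + 2*M²)
1/(w(74) + F(56)) = 1/((41/74 + 2*74²) + 1/(6 + 56)) = 1/((41/74 + 2*5476) + 1/62) = 1/((41/74 + 10952) + 1/62) = 1/(810489/74 + 1/62) = 1/(12562598/1147) = 1147/12562598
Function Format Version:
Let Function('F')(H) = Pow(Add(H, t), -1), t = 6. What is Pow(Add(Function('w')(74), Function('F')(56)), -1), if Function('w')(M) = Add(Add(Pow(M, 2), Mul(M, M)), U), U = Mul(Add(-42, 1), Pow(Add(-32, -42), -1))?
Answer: Rational(1147, 12562598) ≈ 9.1303e-5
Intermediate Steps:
Function('F')(H) = Pow(Add(6, H), -1) (Function('F')(H) = Pow(Add(H, 6), -1) = Pow(Add(6, H), -1))
U = Rational(41, 74) (U = Mul(-41, Pow(-74, -1)) = Mul(-41, Rational(-1, 74)) = Rational(41, 74) ≈ 0.55405)
Function('w')(M) = Add(Rational(41, 74), Mul(2, Pow(M, 2))) (Function('w')(M) = Add(Add(Pow(M, 2), Mul(M, M)), Rational(41, 74)) = Add(Add(Pow(M, 2), Pow(M, 2)), Rational(41, 74)) = Add(Mul(2, Pow(M, 2)), Rational(41, 74)) = Add(Rational(41, 74), Mul(2, Pow(M, 2))))
Pow(Add(Function('w')(74), Function('F')(56)), -1) = Pow(Add(Add(Rational(41, 74), Mul(2, Pow(74, 2))), Pow(Add(6, 56), -1)), -1) = Pow(Add(Add(Rational(41, 74), Mul(2, 5476)), Pow(62, -1)), -1) = Pow(Add(Add(Rational(41, 74), 10952), Rational(1, 62)), -1) = Pow(Add(Rational(810489, 74), Rational(1, 62)), -1) = Pow(Rational(12562598, 1147), -1) = Rational(1147, 12562598)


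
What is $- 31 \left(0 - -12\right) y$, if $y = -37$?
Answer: $13764$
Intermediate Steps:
$- 31 \left(0 - -12\right) y = - 31 \left(0 - -12\right) \left(-37\right) = - 31 \left(0 + 12\right) \left(-37\right) = \left(-31\right) 12 \left(-37\right) = \left(-372\right) \left(-37\right) = 13764$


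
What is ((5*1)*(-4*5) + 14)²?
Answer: 7396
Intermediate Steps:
((5*1)*(-4*5) + 14)² = (5*(-20) + 14)² = (-100 + 14)² = (-86)² = 7396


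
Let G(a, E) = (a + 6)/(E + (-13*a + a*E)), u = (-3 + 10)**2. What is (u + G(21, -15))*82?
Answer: 268960/67 ≈ 4014.3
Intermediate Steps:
u = 49 (u = 7**2 = 49)
G(a, E) = (6 + a)/(E - 13*a + E*a) (G(a, E) = (6 + a)/(E + (-13*a + E*a)) = (6 + a)/(E - 13*a + E*a))
(u + G(21, -15))*82 = (49 + (6 + 21)/(-15 - 13*21 - 15*21))*82 = (49 + 27/(-15 - 273 - 315))*82 = (49 + 27/(-603))*82 = (49 - 1/603*27)*82 = (49 - 3/67)*82 = (3280/67)*82 = 268960/67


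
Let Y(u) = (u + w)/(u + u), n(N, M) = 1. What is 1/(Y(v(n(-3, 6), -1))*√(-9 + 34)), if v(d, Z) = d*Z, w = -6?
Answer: 2/35 ≈ 0.057143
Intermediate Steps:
v(d, Z) = Z*d
Y(u) = (-6 + u)/(2*u) (Y(u) = (u - 6)/(u + u) = (-6 + u)/((2*u)) = (-6 + u)*(1/(2*u)) = (-6 + u)/(2*u))
1/(Y(v(n(-3, 6), -1))*√(-9 + 34)) = 1/(((-6 - 1*1)/(2*((-1*1))))*√(-9 + 34)) = 1/(((½)*(-6 - 1)/(-1))*√25) = 1/(((½)*(-1)*(-7))*5) = 1/((7/2)*5) = 1/(35/2) = 2/35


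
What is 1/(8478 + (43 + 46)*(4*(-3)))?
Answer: 1/7410 ≈ 0.00013495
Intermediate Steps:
1/(8478 + (43 + 46)*(4*(-3))) = 1/(8478 + 89*(-12)) = 1/(8478 - 1068) = 1/7410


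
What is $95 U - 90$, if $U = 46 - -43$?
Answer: $8365$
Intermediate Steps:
$U = 89$ ($U = 46 + 43 = 89$)
$95 U - 90 = 95 \cdot 89 - 90 = 8455 - 90 = 8365$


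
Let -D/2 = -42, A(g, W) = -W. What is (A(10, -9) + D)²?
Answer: 8649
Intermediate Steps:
D = 84 (D = -2*(-42) = 84)
(A(10, -9) + D)² = (-1*(-9) + 84)² = (9 + 84)² = 93² = 8649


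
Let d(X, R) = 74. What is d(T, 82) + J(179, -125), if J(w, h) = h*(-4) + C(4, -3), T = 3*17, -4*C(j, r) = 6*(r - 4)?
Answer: 1169/2 ≈ 584.50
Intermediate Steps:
C(j, r) = 6 - 3*r/2 (C(j, r) = -3*(r - 4)/2 = -3*(-4 + r)/2 = -(-24 + 6*r)/4 = 6 - 3*r/2)
T = 51
J(w, h) = 21/2 - 4*h (J(w, h) = h*(-4) + (6 - 3/2*(-3)) = -4*h + (6 + 9/2) = -4*h + 21/2 = 21/2 - 4*h)
d(T, 82) + J(179, -125) = 74 + (21/2 - 4*(-125)) = 74 + (21/2 + 500) = 74 + 1021/2 = 1169/2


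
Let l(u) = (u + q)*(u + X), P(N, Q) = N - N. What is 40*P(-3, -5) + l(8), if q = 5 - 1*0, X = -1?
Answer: 91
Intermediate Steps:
P(N, Q) = 0
q = 5 (q = 5 + 0 = 5)
l(u) = (-1 + u)*(5 + u) (l(u) = (u + 5)*(u - 1) = (5 + u)*(-1 + u) = (-1 + u)*(5 + u))
40*P(-3, -5) + l(8) = 40*0 + (-5 + 8**2 + 4*8) = 0 + (-5 + 64 + 32) = 0 + 91 = 91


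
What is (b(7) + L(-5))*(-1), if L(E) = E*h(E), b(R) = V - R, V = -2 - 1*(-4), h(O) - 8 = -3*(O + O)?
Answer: 195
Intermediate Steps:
h(O) = 8 - 6*O (h(O) = 8 - 3*(O + O) = 8 - 6*O)
V = 2 (V = -2 + 4 = 2)
b(R) = 2 - R
L(E) = E*(8 - 6*E)
(b(7) + L(-5))*(-1) = ((2 - 1*7) + 2*(-5)*(4 - 3*(-5)))*(-1) = ((2 - 7) + 2*(-5)*(4 + 15))*(-1) = (-5 + 2*(-5)*19)*(-1) = (-5 - 190)*(-1) = -195*(-1) = 195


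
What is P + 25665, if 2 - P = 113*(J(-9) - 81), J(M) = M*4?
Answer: 38888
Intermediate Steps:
J(M) = 4*M
P = 13223 (P = 2 - 113*(4*(-9) - 81) = 2 - 113*(-36 - 81) = 2 - 113*(-117) = 2 - 1*(-13221) = 2 + 13221 = 13223)
P + 25665 = 13223 + 25665 = 38888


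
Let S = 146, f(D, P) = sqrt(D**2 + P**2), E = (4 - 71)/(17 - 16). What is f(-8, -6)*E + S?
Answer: -524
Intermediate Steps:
E = -67 (E = -67/1 = -67*1 = -67)
f(-8, -6)*E + S = sqrt((-8)**2 + (-6)**2)*(-67) + 146 = sqrt(64 + 36)*(-67) + 146 = sqrt(100)*(-67) + 146 = 10*(-67) + 146 = -670 + 146 = -524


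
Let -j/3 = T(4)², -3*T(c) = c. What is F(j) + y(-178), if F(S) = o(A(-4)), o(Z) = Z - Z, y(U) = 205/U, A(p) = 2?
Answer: -205/178 ≈ -1.1517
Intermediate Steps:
T(c) = -c/3
j = -16/3 (j = -3*(-⅓*4)² = -3*(-4/3)² = -3*16/9 = -16/3 ≈ -5.3333)
o(Z) = 0
F(S) = 0
F(j) + y(-178) = 0 + 205/(-178) = 0 + 205*(-1/178) = 0 - 205/178 = -205/178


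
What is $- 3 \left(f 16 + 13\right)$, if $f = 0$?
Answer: $-39$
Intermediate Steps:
$- 3 \left(f 16 + 13\right) = - 3 \left(0 \cdot 16 + 13\right) = - 3 \left(0 + 13\right) = \left(-3\right) 13 = -39$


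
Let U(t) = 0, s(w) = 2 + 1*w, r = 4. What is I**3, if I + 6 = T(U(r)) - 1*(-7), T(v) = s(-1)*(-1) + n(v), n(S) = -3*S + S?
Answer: 0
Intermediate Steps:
s(w) = 2 + w
n(S) = -2*S
T(v) = -1 - 2*v (T(v) = (2 - 1)*(-1) - 2*v = 1*(-1) - 2*v = -1 - 2*v)
I = 0 (I = -6 + ((-1 - 2*0) - 1*(-7)) = -6 + ((-1 + 0) + 7) = -6 + (-1 + 7) = -6 + 6 = 0)
I**3 = 0**3 = 0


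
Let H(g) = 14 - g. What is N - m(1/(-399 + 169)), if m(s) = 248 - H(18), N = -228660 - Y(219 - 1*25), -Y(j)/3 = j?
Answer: -228330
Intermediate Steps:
Y(j) = -3*j
N = -228078 (N = -228660 - (-3)*(219 - 1*25) = -228660 - (-3)*(219 - 25) = -228660 - (-3)*194 = -228660 - 1*(-582) = -228660 + 582 = -228078)
m(s) = 252 (m(s) = 248 - (14 - 1*18) = 248 - (14 - 18) = 248 - 1*(-4) = 248 + 4 = 252)
N - m(1/(-399 + 169)) = -228078 - 1*252 = -228078 - 252 = -228330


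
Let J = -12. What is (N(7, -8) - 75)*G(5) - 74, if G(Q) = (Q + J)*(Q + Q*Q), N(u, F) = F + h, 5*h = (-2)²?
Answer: 17188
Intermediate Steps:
h = ⅘ (h = (⅕)*(-2)² = (⅕)*4 = ⅘ ≈ 0.80000)
N(u, F) = ⅘ + F (N(u, F) = F + ⅘ = ⅘ + F)
G(Q) = (-12 + Q)*(Q + Q²) (G(Q) = (Q - 12)*(Q + Q*Q) = (-12 + Q)*(Q + Q²))
(N(7, -8) - 75)*G(5) - 74 = ((⅘ - 8) - 75)*(5*(-12 + 5² - 11*5)) - 74 = (-36/5 - 75)*(5*(-12 + 25 - 55)) - 74 = -411*(-42) - 74 = -411/5*(-210) - 74 = 17262 - 74 = 17188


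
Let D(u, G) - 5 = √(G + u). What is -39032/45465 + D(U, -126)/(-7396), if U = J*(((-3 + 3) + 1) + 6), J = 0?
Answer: -41272571/48037020 - 3*I*√14/7396 ≈ -0.85918 - 0.0015177*I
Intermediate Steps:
U = 0 (U = 0*(((-3 + 3) + 1) + 6) = 0*((0 + 1) + 6) = 0*(1 + 6) = 0*7 = 0)
D(u, G) = 5 + √(G + u)
-39032/45465 + D(U, -126)/(-7396) = -39032/45465 + (5 + √(-126 + 0))/(-7396) = -39032*1/45465 + (5 + √(-126))*(-1/7396) = -5576/6495 + (5 + 3*I*√14)*(-1/7396) = -5576/6495 + (-5/7396 - 3*I*√14/7396) = -41272571/48037020 - 3*I*√14/7396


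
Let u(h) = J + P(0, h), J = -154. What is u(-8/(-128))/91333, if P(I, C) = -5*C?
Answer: -2469/1461328 ≈ -0.0016896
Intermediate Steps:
u(h) = -154 - 5*h
u(-8/(-128))/91333 = (-154 - (-40)/(-128))/91333 = (-154 - (-40)*(-1)/128)*(1/91333) = (-154 - 5*1/16)*(1/91333) = (-154 - 5/16)*(1/91333) = -2469/16*1/91333 = -2469/1461328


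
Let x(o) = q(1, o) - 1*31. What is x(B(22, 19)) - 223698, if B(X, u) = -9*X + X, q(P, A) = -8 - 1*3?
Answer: -223740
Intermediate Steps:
q(P, A) = -11 (q(P, A) = -8 - 3 = -11)
B(X, u) = -8*X
x(o) = -42 (x(o) = -11 - 1*31 = -11 - 31 = -42)
x(B(22, 19)) - 223698 = -42 - 223698 = -223740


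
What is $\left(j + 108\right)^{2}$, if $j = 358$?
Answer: $217156$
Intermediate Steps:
$\left(j + 108\right)^{2} = \left(358 + 108\right)^{2} = 466^{2} = 217156$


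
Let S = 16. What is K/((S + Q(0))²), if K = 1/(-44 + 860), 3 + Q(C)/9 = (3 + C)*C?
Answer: 1/98736 ≈ 1.0128e-5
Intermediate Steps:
Q(C) = -27 + 9*C*(3 + C) (Q(C) = -27 + 9*((3 + C)*C) = -27 + 9*(C*(3 + C)) = -27 + 9*C*(3 + C))
K = 1/816 ≈ 0.0012255
K/((S + Q(0))²) = 1/(816*((16 + (-27 + 9*0² + 27*0))²)) = 1/(816*((16 + (-27 + 9*0 + 0))²)) = 1/(816*((16 + (-27 + 0 + 0))²)) = 1/(816*((16 - 27)²)) = 1/(816*((-11)²)) = (1/816)/121 = (1/816)*(1/121) = 1/98736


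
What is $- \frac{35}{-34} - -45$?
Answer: $\frac{1565}{34} \approx 46.029$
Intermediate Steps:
$- \frac{35}{-34} - -45 = \left(-35\right) \left(- \frac{1}{34}\right) + 45 = \frac{35}{34} + 45 = \frac{1565}{34}$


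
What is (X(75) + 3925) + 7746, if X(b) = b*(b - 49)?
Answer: 13621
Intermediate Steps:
X(b) = b*(-49 + b)
(X(75) + 3925) + 7746 = (75*(-49 + 75) + 3925) + 7746 = (75*26 + 3925) + 7746 = (1950 + 3925) + 7746 = 5875 + 7746 = 13621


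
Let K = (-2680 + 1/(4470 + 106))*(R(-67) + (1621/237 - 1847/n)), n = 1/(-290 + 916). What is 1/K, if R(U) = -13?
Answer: 180752/560094634861041 ≈ 3.2272e-10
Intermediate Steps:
n = 1/626 ≈ 0.0015974
K = 560094634861041/180752 (K = (-2680 + 1/(4470 + 106))*(-13 + (1621/237 - 1847/1/626)) = (-2680 + 1/4576)*(-13 + (1621*(1/237) - 1847*626)) = (-2680 + 1/4576)*(-13 + (1621/237 - 1156222)) = -12263679*(-13 - 274022993/237)/4576 = -12263679/4576*(-274026074/237) = 560094634861041/180752 ≈ 3.0987e+9)
1/K = 1/(560094634861041/180752) = 180752/560094634861041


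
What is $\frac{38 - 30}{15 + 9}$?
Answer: $\frac{1}{3} \approx 0.33333$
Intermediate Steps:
$\frac{38 - 30}{15 + 9} = \frac{1}{24} \cdot 8 = \frac{1}{3}$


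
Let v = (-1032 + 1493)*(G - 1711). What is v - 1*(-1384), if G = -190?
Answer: -874977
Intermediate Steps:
v = -876361 (v = (-1032 + 1493)*(-190 - 1711) = 461*(-1901) = -876361)
v - 1*(-1384) = -876361 - 1*(-1384) = -876361 + 1384 = -874977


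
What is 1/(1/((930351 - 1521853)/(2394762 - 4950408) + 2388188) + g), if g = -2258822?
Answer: -3051681850475/6893206100852362627 ≈ -4.4271e-7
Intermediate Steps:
1/(1/((930351 - 1521853)/(2394762 - 4950408) + 2388188) + g) = 1/(1/((930351 - 1521853)/(2394762 - 4950408) + 2388188) - 2258822) = 1/(1/(-591502/(-2555646) + 2388188) - 2258822) = 1/(1/(-591502*(-1/2555646) + 2388188) - 2258822) = 1/(1/(295751/1277823 + 2388188) - 2258822) = 1/(1/(3051681850475/1277823) - 2258822) = 1/(1277823/3051681850475 - 2258822) = 1/(-6893206100852362627/3051681850475) = -3051681850475/6893206100852362627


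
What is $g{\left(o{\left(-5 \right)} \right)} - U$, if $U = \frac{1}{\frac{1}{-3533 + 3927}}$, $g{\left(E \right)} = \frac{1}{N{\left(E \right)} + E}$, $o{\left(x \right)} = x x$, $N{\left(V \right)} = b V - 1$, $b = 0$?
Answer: $- \frac{9455}{24} \approx -393.96$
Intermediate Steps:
$N{\left(V \right)} = -1$ ($N{\left(V \right)} = 0 V - 1 = 0 - 1 = -1$)
$o{\left(x \right)} = x^{2}$
$g{\left(E \right)} = \frac{1}{-1 + E}$
$U = 394$ ($U = \frac{1}{\frac{1}{394}} = 394$)
$g{\left(o{\left(-5 \right)} \right)} - U = \frac{1}{-1 + \left(-5\right)^{2}} - 394 = \frac{1}{-1 + 25} - 394 = \frac{1}{24} - 394 = - \frac{9455}{24}$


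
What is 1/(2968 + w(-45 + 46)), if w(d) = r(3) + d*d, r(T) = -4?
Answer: 1/2965 ≈ 0.00033727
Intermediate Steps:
w(d) = -4 + d² (w(d) = -4 + d*d = -4 + d²)
1/(2968 + w(-45 + 46)) = 1/(2968 + (-4 + (-45 + 46)²)) = 1/(2968 + (-4 + 1²)) = 1/(2968 + (-4 + 1)) = 1/(2968 - 3) = 1/2965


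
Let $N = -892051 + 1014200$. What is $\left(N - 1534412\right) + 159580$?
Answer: $-1252683$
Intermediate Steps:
$N = 122149$
$\left(N - 1534412\right) + 159580 = \left(122149 - 1534412\right) + 159580 = -1412263 + 159580 = -1252683$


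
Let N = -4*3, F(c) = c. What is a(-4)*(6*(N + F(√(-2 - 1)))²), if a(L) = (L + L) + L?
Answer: -10152 + 1728*I*√3 ≈ -10152.0 + 2993.0*I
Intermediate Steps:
N = -12
a(L) = 3*L (a(L) = 2*L + L = 3*L)
a(-4)*(6*(N + F(√(-2 - 1)))²) = (3*(-4))*(6*(-12 + √(-2 - 1))²) = -72*(-12 + √(-3))² = -72*(-12 + I*√3)²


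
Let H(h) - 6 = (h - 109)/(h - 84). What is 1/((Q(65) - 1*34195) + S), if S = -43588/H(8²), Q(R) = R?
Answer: -33/1300642 ≈ -2.5372e-5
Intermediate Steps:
H(h) = 6 + (-109 + h)/(-84 + h) (H(h) = 6 + (h - 109)/(h - 84) = 6 + (-109 + h)/(-84 + h))
S = -174352/33 (S = -43588*(-84 + 8²)/(-613 + 7*8²) = -43588*(-84 + 64)/(-613 + 7*64) = -43588*(-20/(-613 + 448)) = -43588/((-1/20*(-165))) = -43588/33/4 = -43588*4/33 = -174352/33 ≈ -5283.4)
1/((Q(65) - 1*34195) + S) = 1/((65 - 1*34195) - 174352/33) = 1/((65 - 34195) - 174352/33) = 1/(-34130 - 174352/33) = 1/(-1300642/33) = -33/1300642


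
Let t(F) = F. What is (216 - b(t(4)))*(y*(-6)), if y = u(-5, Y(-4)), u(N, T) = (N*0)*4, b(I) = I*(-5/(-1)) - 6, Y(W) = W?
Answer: 0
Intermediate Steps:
b(I) = -6 + 5*I (b(I) = I*(-5*(-1)) - 6 = I*5 - 6 = 5*I - 6 = -6 + 5*I)
u(N, T) = 0 (u(N, T) = 0*4 = 0)
y = 0
(216 - b(t(4)))*(y*(-6)) = (216 - (-6 + 5*4))*(0*(-6)) = (216 - (-6 + 20))*0 = (216 - 1*14)*0 = (216 - 14)*0 = 202*0 = 0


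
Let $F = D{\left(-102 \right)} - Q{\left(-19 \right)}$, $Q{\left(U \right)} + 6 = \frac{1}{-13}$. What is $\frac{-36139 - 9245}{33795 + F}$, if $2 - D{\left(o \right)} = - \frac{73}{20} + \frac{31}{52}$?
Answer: $- \frac{5899920}{4394797} \approx -1.3425$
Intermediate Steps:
$Q{\left(U \right)} = - \frac{79}{13}$ ($Q{\left(U \right)} = -6 + \frac{1}{-13} = -6 - \frac{1}{13} = - \frac{79}{13}$)
$D{\left(o \right)} = \frac{657}{130}$ ($D{\left(o \right)} = 2 - \left(- \frac{73}{20} + \frac{31}{52}\right) = 2 - - \frac{397}{130} = 2 + \frac{397}{130} = \frac{657}{130}$)
$F = \frac{1447}{130}$ ($F = \frac{657}{130} - - \frac{79}{13} = \frac{657}{130} + \frac{79}{13} = \frac{1447}{130} \approx 11.131$)
$\frac{-36139 - 9245}{33795 + F} = \frac{-36139 - 9245}{33795 + \frac{1447}{130}} = - \frac{45384}{\frac{4394797}{130}} = \left(-45384\right) \frac{130}{4394797} = - \frac{5899920}{4394797}$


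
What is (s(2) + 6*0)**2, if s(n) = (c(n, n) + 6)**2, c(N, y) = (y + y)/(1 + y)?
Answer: 234256/81 ≈ 2892.1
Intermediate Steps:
c(N, y) = 2*y/(1 + y) (c(N, y) = (2*y)/(1 + y) = 2*y/(1 + y))
s(n) = (6 + 2*n/(1 + n))**2 (s(n) = (2*n/(1 + n) + 6)**2 = (6 + 2*n/(1 + n))**2)
(s(2) + 6*0)**2 = (4*(3 + 4*2)**2/(1 + 2)**2 + 6*0)**2 = (4*(3 + 8)**2/3**2 + 0)**2 = (4*(1/9)*11**2 + 0)**2 = (4*(1/9)*121 + 0)**2 = (484/9 + 0)**2 = (484/9)**2 = 234256/81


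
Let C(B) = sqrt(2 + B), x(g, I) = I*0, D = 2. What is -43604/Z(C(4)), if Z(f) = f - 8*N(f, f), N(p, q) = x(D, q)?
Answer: -21802*sqrt(6)/3 ≈ -17801.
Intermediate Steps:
x(g, I) = 0
N(p, q) = 0
Z(f) = f (Z(f) = f - 8*0 = f + 0 = f)
-43604/Z(C(4)) = -43604/sqrt(2 + 4) = -43604*sqrt(6)/6 = -21802*sqrt(6)/3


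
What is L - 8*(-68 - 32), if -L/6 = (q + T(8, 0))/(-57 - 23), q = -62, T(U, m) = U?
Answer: 15919/20 ≈ 795.95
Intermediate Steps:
L = -81/20 (L = -6*(-62 + 8)/(-57 - 23) = -(-324)/(-80) = -(-324)*(-1)/80 = -6*27/40 = -81/20 ≈ -4.0500)
L - 8*(-68 - 32) = -81/20 - 8*(-68 - 32) = -81/20 - 8*(-100) = -81/20 + 800 = 15919/20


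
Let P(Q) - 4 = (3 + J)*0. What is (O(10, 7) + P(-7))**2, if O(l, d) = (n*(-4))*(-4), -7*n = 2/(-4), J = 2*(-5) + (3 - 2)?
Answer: 1296/49 ≈ 26.449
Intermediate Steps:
J = -9 (J = -10 + 1 = -9)
n = 1/14 (n = -2/(7*(-4)) = -2*(-1)/(7*4) = -1/7*(-1/2) = 1/14 ≈ 0.071429)
O(l, d) = 8/7 (O(l, d) = ((1/14)*(-4))*(-4) = -2/7*(-4) = 8/7)
P(Q) = 4 (P(Q) = 4 + (3 - 9)*0 = 4 - 6*0 = 4 + 0 = 4)
(O(10, 7) + P(-7))**2 = (8/7 + 4)**2 = (36/7)**2 = 1296/49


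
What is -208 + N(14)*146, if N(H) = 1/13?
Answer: -2558/13 ≈ -196.77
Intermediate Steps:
N(H) = 1/13
-208 + N(14)*146 = -208 + (1/13)*146 = -208 + 146/13 = -2558/13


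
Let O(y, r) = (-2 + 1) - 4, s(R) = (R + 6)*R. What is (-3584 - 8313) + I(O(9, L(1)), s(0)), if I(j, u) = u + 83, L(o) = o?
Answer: -11814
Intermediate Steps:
s(R) = R*(6 + R) (s(R) = (6 + R)*R = R*(6 + R))
O(y, r) = -5 (O(y, r) = -1 - 4 = -5)
I(j, u) = 83 + u
(-3584 - 8313) + I(O(9, L(1)), s(0)) = (-3584 - 8313) + (83 + 0*(6 + 0)) = -11897 + (83 + 0*6) = -11897 + (83 + 0) = -11897 + 83 = -11814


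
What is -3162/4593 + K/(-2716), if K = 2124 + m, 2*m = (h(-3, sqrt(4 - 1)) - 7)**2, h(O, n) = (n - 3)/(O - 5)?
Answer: -196740549/133062272 - 53*sqrt(3)/173824 ≈ -1.4791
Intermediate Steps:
h(O, n) = (-3 + n)/(-5 + O)
m = (-53/8 - sqrt(3)/8)**2/2 (m = ((-3 + sqrt(4 - 1))/(-5 - 3) - 7)**2/2 = ((-3 + sqrt(3))/(-8) - 7)**2/2 = (-(-3 + sqrt(3))/8 - 7)**2/2 = ((3/8 - sqrt(3)/8) - 7)**2/2 = (-53/8 - sqrt(3)/8)**2/2 ≈ 23.403)
K = 2124 + (53 + sqrt(3))**2/128 ≈ 2147.4
-3162/4593 + K/(-2716) = -3162/4593 + (68671/32 + 53*sqrt(3)/64)/(-2716) = -3162*1/4593 + (68671/32 + 53*sqrt(3)/64)*(-1/2716) = -1054/1531 + (-68671/86912 - 53*sqrt(3)/173824) = -196740549/133062272 - 53*sqrt(3)/173824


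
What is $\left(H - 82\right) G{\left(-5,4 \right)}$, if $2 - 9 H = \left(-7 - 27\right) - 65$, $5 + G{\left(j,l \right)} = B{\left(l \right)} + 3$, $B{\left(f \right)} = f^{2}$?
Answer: $- \frac{8918}{9} \approx -990.89$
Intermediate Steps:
$G{\left(j,l \right)} = -2 + l^{2}$ ($G{\left(j,l \right)} = -5 + \left(l^{2} + 3\right) = -5 + \left(3 + l^{2}\right) = -2 + l^{2}$)
$H = \frac{101}{9}$ ($H = \frac{2}{9} - \frac{\left(-7 - 27\right) - 65}{9} = \frac{2}{9} - \frac{-34 - 65}{9} = \frac{2}{9} - -11 = \frac{2}{9} + 11 = \frac{101}{9} \approx 11.222$)
$\left(H - 82\right) G{\left(-5,4 \right)} = \left(\frac{101}{9} - 82\right) \left(-2 + 4^{2}\right) = - \frac{637 \left(-2 + 16\right)}{9} = \left(- \frac{637}{9}\right) 14 = - \frac{8918}{9}$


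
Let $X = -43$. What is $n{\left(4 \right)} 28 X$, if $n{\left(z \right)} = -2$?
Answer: $2408$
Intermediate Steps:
$n{\left(4 \right)} 28 X = \left(-2\right) 28 \left(-43\right) = \left(-56\right) \left(-43\right) = 2408$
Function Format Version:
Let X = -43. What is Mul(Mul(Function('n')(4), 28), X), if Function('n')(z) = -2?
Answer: 2408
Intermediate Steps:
Mul(Mul(Function('n')(4), 28), X) = Mul(Mul(-2, 28), -43) = Mul(-56, -43) = 2408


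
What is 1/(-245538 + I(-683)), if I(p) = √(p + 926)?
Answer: -9094/2232922563 - √3/6698767689 ≈ -4.0730e-6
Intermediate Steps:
I(p) = √(926 + p)
1/(-245538 + I(-683)) = 1/(-245538 + √(926 - 683)) = 1/(-245538 + √243) = 1/(-245538 + 9*√3)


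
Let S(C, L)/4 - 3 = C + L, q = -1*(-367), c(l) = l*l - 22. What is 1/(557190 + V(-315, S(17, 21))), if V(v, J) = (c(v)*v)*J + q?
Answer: -1/5124269423 ≈ -1.9515e-10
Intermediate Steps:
c(l) = -22 + l² (c(l) = l² - 22 = -22 + l²)
q = 367
S(C, L) = 12 + 4*C + 4*L (S(C, L) = 12 + 4*(C + L) = 12 + (4*C + 4*L) = 12 + 4*C + 4*L)
V(v, J) = 367 + J*v*(-22 + v²) (V(v, J) = ((-22 + v²)*v)*J + 367 = (v*(-22 + v²))*J + 367 = J*v*(-22 + v²) + 367 = 367 + J*v*(-22 + v²))
1/(557190 + V(-315, S(17, 21))) = 1/(557190 + (367 + (12 + 4*17 + 4*21)*(-315)*(-22 + (-315)²))) = 1/(557190 + (367 + (12 + 68 + 84)*(-315)*(-22 + 99225))) = 1/(557190 + (367 + 164*(-315)*99203)) = 1/(557190 + (367 - 5124826980)) = 1/(557190 - 5124826613) = 1/(-5124269423) = -1/5124269423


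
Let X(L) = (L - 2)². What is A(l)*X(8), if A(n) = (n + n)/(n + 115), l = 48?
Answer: 3456/163 ≈ 21.202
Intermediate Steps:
X(L) = (-2 + L)²
A(n) = 2*n/(115 + n) (A(n) = (2*n)/(115 + n) = 2*n/(115 + n))
A(l)*X(8) = (2*48/(115 + 48))*(-2 + 8)² = (2*48/163)*6² = (2*48*(1/163))*36 = (96/163)*36 = 3456/163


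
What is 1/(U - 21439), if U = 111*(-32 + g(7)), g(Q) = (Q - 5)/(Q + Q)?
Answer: -7/174826 ≈ -4.0040e-5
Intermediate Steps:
g(Q) = (-5 + Q)/(2*Q) (g(Q) = (-5 + Q)/((2*Q)) = (-5 + Q)*(1/(2*Q)) = (-5 + Q)/(2*Q))
U = -24753/7 (U = 111*(-32 + (½)*(-5 + 7)/7) = 111*(-32 + (½)*(⅐)*2) = 111*(-32 + ⅐) = 111*(-223/7) = -24753/7 ≈ -3536.1)
1/(U - 21439) = 1/(-24753/7 - 21439) = 1/(-174826/7) = -7/174826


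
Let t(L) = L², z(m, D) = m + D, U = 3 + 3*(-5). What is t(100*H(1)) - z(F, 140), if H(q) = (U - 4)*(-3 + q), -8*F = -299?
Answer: 81918581/8 ≈ 1.0240e+7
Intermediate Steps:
F = 299/8 (F = -⅛*(-299) = 299/8 ≈ 37.375)
U = -12 (U = 3 - 15 = -12)
H(q) = 48 - 16*q (H(q) = (-12 - 4)*(-3 + q) = -16*(-3 + q) = 48 - 16*q)
z(m, D) = D + m
t(100*H(1)) - z(F, 140) = (100*(48 - 16*1))² - (140 + 299/8) = (100*(48 - 16))² - 1*1419/8 = (100*32)² - 1419/8 = 3200² - 1419/8 = 10240000 - 1419/8 = 81918581/8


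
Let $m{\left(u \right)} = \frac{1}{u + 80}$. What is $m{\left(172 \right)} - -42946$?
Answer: $\frac{10822393}{252} \approx 42946.0$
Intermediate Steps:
$m{\left(u \right)} = \frac{1}{80 + u}$
$m{\left(172 \right)} - -42946 = \frac{1}{80 + 172} - -42946 = \frac{1}{252} + 42946 = \frac{10822393}{252}$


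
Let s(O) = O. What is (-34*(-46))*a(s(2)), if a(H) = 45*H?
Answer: 140760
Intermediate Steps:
(-34*(-46))*a(s(2)) = (-34*(-46))*(45*2) = 1564*90 = 140760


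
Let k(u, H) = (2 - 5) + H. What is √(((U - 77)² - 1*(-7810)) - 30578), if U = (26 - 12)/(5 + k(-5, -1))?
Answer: I*√18799 ≈ 137.11*I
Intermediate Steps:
k(u, H) = -3 + H
U = 14 (U = (26 - 12)/(5 + (-3 - 1)) = 14/(5 - 4) = 14/1 = 14*1 = 14)
√(((U - 77)² - 1*(-7810)) - 30578) = √(((14 - 77)² - 1*(-7810)) - 30578) = √(((-63)² + 7810) - 30578) = √((3969 + 7810) - 30578) = √(11779 - 30578) = √(-18799) = I*√18799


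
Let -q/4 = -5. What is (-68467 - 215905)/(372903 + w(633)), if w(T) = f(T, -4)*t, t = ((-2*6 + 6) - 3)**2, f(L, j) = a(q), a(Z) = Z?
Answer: -284372/374523 ≈ -0.75929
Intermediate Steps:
q = 20 (q = -4*(-5) = 20)
f(L, j) = 20
t = 81 (t = ((-12 + 6) - 3)**2 = (-6 - 3)**2 = (-9)**2 = 81)
w(T) = 1620 (w(T) = 20*81 = 1620)
(-68467 - 215905)/(372903 + w(633)) = (-68467 - 215905)/(372903 + 1620) = -284372/374523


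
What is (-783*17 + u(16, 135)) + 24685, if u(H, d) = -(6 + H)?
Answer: 11352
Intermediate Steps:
u(H, d) = -6 - H
(-783*17 + u(16, 135)) + 24685 = (-783*17 + (-6 - 1*16)) + 24685 = (-13311 + (-6 - 16)) + 24685 = (-13311 - 22) + 24685 = -13333 + 24685 = 11352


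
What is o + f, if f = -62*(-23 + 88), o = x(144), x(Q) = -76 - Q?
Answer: -4250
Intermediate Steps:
o = -220 (o = -76 - 1*144 = -76 - 144 = -220)
f = -4030 (f = -62*65 = -4030)
o + f = -220 - 4030 = -4250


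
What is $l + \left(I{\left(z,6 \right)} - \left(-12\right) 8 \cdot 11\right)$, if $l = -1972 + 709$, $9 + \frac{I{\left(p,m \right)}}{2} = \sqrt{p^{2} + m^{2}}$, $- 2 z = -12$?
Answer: $-225 + 12 \sqrt{2} \approx -208.03$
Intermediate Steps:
$z = 6$ ($z = \left(- \frac{1}{2}\right) \left(-12\right) = 6$)
$I{\left(p,m \right)} = -18 + 2 \sqrt{m^{2} + p^{2}}$ ($I{\left(p,m \right)} = -18 + 2 \sqrt{p^{2} + m^{2}} = -18 + 2 \sqrt{m^{2} + p^{2}}$)
$l = -1263$
$l + \left(I{\left(z,6 \right)} - \left(-12\right) 8 \cdot 11\right) = -1263 - \left(18 - 2 \sqrt{6^{2} + 6^{2}} + \left(-12\right) 8 \cdot 11\right) = -1263 - \left(18 - 1056 - 2 \sqrt{36 + 36}\right) = -1263 - \left(-1038 - 12 \sqrt{2}\right) = -1263 + \left(\left(-18 + 2 \cdot 6 \sqrt{2}\right) + 1056\right) = -1263 + \left(\left(-18 + 12 \sqrt{2}\right) + 1056\right) = -1263 + \left(1038 + 12 \sqrt{2}\right) = -225 + 12 \sqrt{2}$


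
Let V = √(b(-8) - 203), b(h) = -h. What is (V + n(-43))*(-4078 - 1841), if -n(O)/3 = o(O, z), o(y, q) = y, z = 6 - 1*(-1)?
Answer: -763551 - 5919*I*√195 ≈ -7.6355e+5 - 82654.0*I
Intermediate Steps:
z = 7 (z = 6 + 1 = 7)
n(O) = -3*O
V = I*√195 (V = √(-1*(-8) - 203) = √(8 - 203) = √(-195) = I*√195 ≈ 13.964*I)
(V + n(-43))*(-4078 - 1841) = (I*√195 - 3*(-43))*(-4078 - 1841) = (I*√195 + 129)*(-5919) = (129 + I*√195)*(-5919) = -763551 - 5919*I*√195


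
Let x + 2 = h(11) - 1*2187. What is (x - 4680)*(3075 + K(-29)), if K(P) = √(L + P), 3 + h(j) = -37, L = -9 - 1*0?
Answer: -21245175 - 6909*I*√38 ≈ -2.1245e+7 - 42590.0*I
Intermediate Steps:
L = -9 (L = -9 + 0 = -9)
h(j) = -40 (h(j) = -3 - 37 = -40)
K(P) = √(-9 + P)
x = -2229 (x = -2 + (-40 - 1*2187) = -2 + (-40 - 2187) = -2 - 2227 = -2229)
(x - 4680)*(3075 + K(-29)) = (-2229 - 4680)*(3075 + √(-9 - 29)) = -6909*(3075 + √(-38)) = -6909*(3075 + I*√38) = -21245175 - 6909*I*√38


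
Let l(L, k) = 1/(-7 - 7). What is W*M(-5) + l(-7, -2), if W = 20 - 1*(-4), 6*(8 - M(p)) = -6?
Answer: 3023/14 ≈ 215.93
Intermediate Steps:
M(p) = 9 (M(p) = 8 - ⅙*(-6) = 8 + 1 = 9)
l(L, k) = -1/14 (l(L, k) = 1/(-14) = -1/14)
W = 24 (W = 20 + 4 = 24)
W*M(-5) + l(-7, -2) = 24*9 - 1/14 = 216 - 1/14 = 3023/14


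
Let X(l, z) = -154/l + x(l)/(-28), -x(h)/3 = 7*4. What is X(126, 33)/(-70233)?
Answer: -16/632097 ≈ -2.5313e-5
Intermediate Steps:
x(h) = -84 (x(h) = -21*4 = -3*28 = -84)
X(l, z) = 3 - 154/l (X(l, z) = -154/l - 84/(-28) = -154/l - 84*(-1/28) = -154/l + 3 = 3 - 154/l)
X(126, 33)/(-70233) = (3 - 154/126)/(-70233) = (3 - 154*1/126)*(-1/70233) = (3 - 11/9)*(-1/70233) = (16/9)*(-1/70233) = -16/632097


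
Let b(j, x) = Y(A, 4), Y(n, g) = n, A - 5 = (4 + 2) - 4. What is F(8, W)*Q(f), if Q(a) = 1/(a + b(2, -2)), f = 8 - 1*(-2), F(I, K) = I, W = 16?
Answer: 8/17 ≈ 0.47059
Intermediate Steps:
A = 7 (A = 5 + ((4 + 2) - 4) = 5 + (6 - 4) = 5 + 2 = 7)
f = 10 (f = 8 + 2 = 10)
b(j, x) = 7
Q(a) = 1/(7 + a) (Q(a) = 1/(a + 7) = 1/(7 + a))
F(8, W)*Q(f) = 8/(7 + 10) = 8/17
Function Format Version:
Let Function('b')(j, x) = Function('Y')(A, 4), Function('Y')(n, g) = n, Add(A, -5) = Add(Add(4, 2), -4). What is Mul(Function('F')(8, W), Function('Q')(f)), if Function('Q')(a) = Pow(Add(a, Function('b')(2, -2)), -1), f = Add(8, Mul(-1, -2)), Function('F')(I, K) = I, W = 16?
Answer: Rational(8, 17) ≈ 0.47059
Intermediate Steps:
A = 7 (A = Add(5, Add(Add(4, 2), -4)) = Add(5, Add(6, -4)) = Add(5, 2) = 7)
f = 10 (f = Add(8, 2) = 10)
Function('b')(j, x) = 7
Function('Q')(a) = Pow(Add(7, a), -1) (Function('Q')(a) = Pow(Add(a, 7), -1) = Pow(Add(7, a), -1))
Mul(Function('F')(8, W), Function('Q')(f)) = Mul(8, Pow(Add(7, 10), -1)) = Mul(8, Pow(17, -1)) = Mul(8, Rational(1, 17)) = Rational(8, 17)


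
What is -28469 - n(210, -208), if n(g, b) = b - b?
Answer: -28469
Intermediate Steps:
n(g, b) = 0
-28469 - n(210, -208) = -28469 - 1*0 = -28469 + 0 = -28469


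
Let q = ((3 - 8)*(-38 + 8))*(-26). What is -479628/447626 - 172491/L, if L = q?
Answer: 12556817861/290956900 ≈ 43.157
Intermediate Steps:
q = -3900 (q = -5*(-30)*(-26) = 150*(-26) = -3900)
L = -3900
-479628/447626 - 172491/L = -479628/447626 - 172491/(-3900) = -479628*1/447626 - 172491*(-1/3900) = -239814/223813 + 57497/1300 = 12556817861/290956900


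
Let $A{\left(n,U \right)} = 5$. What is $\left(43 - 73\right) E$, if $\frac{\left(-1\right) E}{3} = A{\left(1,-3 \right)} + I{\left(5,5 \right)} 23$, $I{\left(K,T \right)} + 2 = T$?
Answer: $6660$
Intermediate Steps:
$I{\left(K,T \right)} = -2 + T$
$E = -222$ ($E = - 3 \left(5 + \left(-2 + 5\right) 23\right) = - 3 \left(5 + 3 \cdot 23\right) = - 3 \left(5 + 69\right) = \left(-3\right) 74 = -222$)
$\left(43 - 73\right) E = \left(43 - 73\right) \left(-222\right) = \left(-30\right) \left(-222\right) = 6660$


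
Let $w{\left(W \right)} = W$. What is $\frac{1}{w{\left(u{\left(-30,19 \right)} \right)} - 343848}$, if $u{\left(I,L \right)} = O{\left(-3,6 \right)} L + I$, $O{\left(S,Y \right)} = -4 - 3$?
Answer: $- \frac{1}{344011} \approx -2.9069 \cdot 10^{-6}$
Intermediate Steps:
$O{\left(S,Y \right)} = -7$
$u{\left(I,L \right)} = I - 7 L$ ($u{\left(I,L \right)} = - 7 L + I = I - 7 L$)
$\frac{1}{w{\left(u{\left(-30,19 \right)} \right)} - 343848} = \frac{1}{\left(-30 - 133\right) - 343848} = \frac{1}{-163 - 343848} = \frac{1}{-344011} = - \frac{1}{344011}$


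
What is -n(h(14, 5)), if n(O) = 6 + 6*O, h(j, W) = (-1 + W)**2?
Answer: -102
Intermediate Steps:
-n(h(14, 5)) = -(6 + 6*(-1 + 5)**2) = -(6 + 6*4**2) = -(6 + 6*16) = -(6 + 96) = -1*102 = -102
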